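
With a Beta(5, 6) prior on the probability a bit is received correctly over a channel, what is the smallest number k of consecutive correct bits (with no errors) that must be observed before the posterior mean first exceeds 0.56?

k = 3

After k correct bits and 0 errors the posterior is Beta(5+k, 6), with mean (5+k)/(5+6+k).
Set (5+k)/(11+k) > 0.56 and solve: k > (0.56·11 − 5)/(1 − 0.56) = 2.636.
The smallest integer exceeding 2.636 is 3, and checking k=3: (8)/(14) = 0.5714 > 0.56.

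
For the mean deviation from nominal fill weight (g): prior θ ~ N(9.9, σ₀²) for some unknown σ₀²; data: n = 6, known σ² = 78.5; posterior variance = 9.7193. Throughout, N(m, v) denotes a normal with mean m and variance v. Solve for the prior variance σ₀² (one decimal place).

For the Normal–Normal model with known σ², precisions add: τ_n = τ₀ + n/σ².
So 1/σ₀² = 1/9.7193 − 6/78.5 = 0.102888 − 0.076433 = 0.026455.
Hence σ₀² = 1/0.026455 ≈ 37.8.

σ₀² = 37.8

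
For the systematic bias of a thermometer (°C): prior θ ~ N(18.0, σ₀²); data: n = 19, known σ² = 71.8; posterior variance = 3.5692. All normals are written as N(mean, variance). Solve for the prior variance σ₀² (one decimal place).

For the Normal–Normal model with known σ², precisions add: τ_n = τ₀ + n/σ².
So 1/σ₀² = 1/3.5692 − 19/71.8 = 0.280175 − 0.264624 = 0.015551.
Hence σ₀² = 1/0.015551 ≈ 64.3.

σ₀² = 64.3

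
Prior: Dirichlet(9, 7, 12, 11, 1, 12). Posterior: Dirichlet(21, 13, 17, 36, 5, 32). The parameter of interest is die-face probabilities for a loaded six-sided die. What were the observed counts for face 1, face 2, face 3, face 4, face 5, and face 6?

counts (12, 6, 5, 25, 4, 20)

For a Dirichlet(α) prior with multinomial counts c, the posterior is Dirichlet(α + c) componentwise.
Counts are posterior − prior componentwise: 21−9=12, 13−7=6, 17−12=5, 36−11=25, 5−1=4, 32−12=20.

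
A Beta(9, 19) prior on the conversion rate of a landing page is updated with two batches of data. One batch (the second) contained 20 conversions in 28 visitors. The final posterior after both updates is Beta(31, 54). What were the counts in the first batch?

Sequential conjugate updates are equivalent to a single update on the pooled data, so total successes = posterior α − prior α and total failures = posterior β − prior β.
Total across both batches: 31−9=22 conversions, 54−19=35 bounces.
Subtract the second batch: 22−20=2 conversions and 35−8=27 bounces.

2 conversions and 27 bounces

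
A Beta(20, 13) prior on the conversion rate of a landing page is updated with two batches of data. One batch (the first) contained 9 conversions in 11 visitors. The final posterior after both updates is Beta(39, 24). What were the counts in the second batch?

Sequential conjugate updates are equivalent to a single update on the pooled data, so total successes = posterior α − prior α and total failures = posterior β − prior β.
Total across both batches: 39−20=19 conversions, 24−13=11 bounces.
Subtract the first batch: 19−9=10 conversions and 11−2=9 bounces.

10 conversions and 9 bounces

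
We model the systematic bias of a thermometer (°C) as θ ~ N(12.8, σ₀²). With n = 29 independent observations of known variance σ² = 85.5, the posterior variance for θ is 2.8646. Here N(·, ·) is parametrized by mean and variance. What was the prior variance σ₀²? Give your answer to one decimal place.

σ₀² = 100.9

For the Normal–Normal model with known σ², precisions add: τ_n = τ₀ + n/σ².
So 1/σ₀² = 1/2.8646 − 29/85.5 = 0.349089 − 0.339181 = 0.009908.
Hence σ₀² = 1/0.009908 ≈ 100.9.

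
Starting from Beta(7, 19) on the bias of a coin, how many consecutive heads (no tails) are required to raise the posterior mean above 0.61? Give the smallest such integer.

After k heads and 0 tails the posterior is Beta(7+k, 19), with mean (7+k)/(7+19+k).
Set (7+k)/(26+k) > 0.61 and solve: k > (0.61·26 − 7)/(1 − 0.61) = 22.718.
The smallest integer exceeding 22.718 is 23, and checking k=23: (30)/(49) = 0.6122 > 0.61.

k = 23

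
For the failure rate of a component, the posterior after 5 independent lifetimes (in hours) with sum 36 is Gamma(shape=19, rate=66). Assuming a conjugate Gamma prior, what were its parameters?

Gamma–exponential conjugacy: posterior shape = α + n, posterior rate = β + Σtᵢ.
So α = 19 − 5 = 14 and β = 66 − 36 = 30.

Gamma(shape=14, rate=30)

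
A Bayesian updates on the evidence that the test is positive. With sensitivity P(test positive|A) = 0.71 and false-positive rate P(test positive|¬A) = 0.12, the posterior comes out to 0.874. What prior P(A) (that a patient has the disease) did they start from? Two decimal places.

Bayes' rule in odds form gives O(A|E) = O(A)·[P(E|A)/P(E|¬A)], hence O(A) = O(A|E)/LR.
Posterior odds = 0.874/(1−0.874) = 6.9365. LR = 0.71/0.12 = 5.9167.
Prior odds = 6.9365/5.9167 = 1.1724, so P(A) = 1.1724/(1+1.1724) ≈ 0.54.

P(A) = 0.54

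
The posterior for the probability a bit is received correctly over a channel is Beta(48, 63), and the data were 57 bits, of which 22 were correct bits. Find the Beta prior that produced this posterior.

A Beta(a, b) prior with s successes and f failures in binomial data gives a Beta(a+s, b+f) posterior.
Subtract the data counts: 48−22=26, 63−35=28.

Beta(26, 28)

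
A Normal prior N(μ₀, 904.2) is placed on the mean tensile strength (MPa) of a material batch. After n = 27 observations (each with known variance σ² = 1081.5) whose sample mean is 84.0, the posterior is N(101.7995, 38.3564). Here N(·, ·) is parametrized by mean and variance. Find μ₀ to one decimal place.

μ₀ = 503.6

With known observation variance, the Normal–Normal posterior has precision τ_n = τ₀ + n/σ² and mean μ_n = (τ₀μ₀ + (n/σ²)x̄)/τ_n.
Here τ₀ = 1/904.2 = 0.001106 and τ_data = 27/1081.5 = 0.024965, so τ_n = 0.026071.
Rearranging for μ₀: μ₀ = (μ_n·τ_n − τ_data·x̄)/τ₀ = (101.7995·0.026071 − 0.024965·84.0) / 0.001106 = 0.556955/0.001106 ≈ 503.6.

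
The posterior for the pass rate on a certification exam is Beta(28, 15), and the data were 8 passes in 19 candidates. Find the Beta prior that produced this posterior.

Beta(20, 4)

Beta is conjugate to the binomial likelihood: posterior = Beta(a+s, b+f).
So a = 28 − 8 = 20 and b = 15 − 11 = 4.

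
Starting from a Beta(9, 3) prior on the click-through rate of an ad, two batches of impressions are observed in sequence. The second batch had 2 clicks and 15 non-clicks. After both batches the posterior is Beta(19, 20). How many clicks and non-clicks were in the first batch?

8 clicks and 2 non-clicks

Because Beta–binomial updating is additive in the counts, the combined data contributed (α_post−α_prior, β_post−β_prior) successes and failures.
Total across both batches: 19−9=10 clicks, 20−3=17 non-clicks.
Subtract the second batch: 10−2=8 clicks and 17−15=2 non-clicks.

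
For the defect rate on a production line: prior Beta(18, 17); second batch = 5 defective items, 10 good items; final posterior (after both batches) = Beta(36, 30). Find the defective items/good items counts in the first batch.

Because Beta–binomial updating is additive in the counts, the combined data contributed (α_post−α_prior, β_post−β_prior) successes and failures.
Total across both batches: 36−18=18 defective items, 30−17=13 good items.
Subtract the second batch: 18−5=13 defective items and 13−10=3 good items.

13 defective items and 3 good items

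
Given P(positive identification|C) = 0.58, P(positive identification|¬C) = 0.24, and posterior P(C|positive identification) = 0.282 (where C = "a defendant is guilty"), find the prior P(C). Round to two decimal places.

In odds form, posterior odds = prior odds × likelihood ratio, so prior odds = posterior odds ÷ LR.
Posterior odds = 0.282/(1−0.282) = 0.3928. LR = 0.58/0.24 = 2.4167.
Prior odds = 0.3928/2.4167 = 0.1625, so P(C) = 0.1625/(1+0.1625) ≈ 0.14.

P(C) = 0.14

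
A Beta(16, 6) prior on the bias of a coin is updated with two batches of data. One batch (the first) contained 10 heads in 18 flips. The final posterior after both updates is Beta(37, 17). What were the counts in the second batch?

Because Beta–binomial updating is additive in the counts, the combined data contributed (α_post−α_prior, β_post−β_prior) successes and failures.
Total across both batches: 37−16=21 heads, 17−6=11 tails.
Subtract the first batch: 21−10=11 heads and 11−8=3 tails.

11 heads and 3 tails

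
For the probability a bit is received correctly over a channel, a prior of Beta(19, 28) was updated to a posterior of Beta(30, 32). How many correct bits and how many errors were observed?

11 correct bits and 4 errors

Under Beta–binomial conjugacy the posterior parameters are (α+s, β+f).
So s = 30 − 19 = 11 and f = 32 − 28 = 4.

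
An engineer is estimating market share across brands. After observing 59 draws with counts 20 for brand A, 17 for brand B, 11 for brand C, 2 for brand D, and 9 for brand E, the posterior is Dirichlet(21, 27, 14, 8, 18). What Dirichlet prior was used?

For a Dirichlet(α) prior with multinomial counts c, the posterior is Dirichlet(α + c) componentwise.
Subtract each count from the matching posterior parameter: 21−20=1, 27−17=10, 14−11=3, 8−2=6, 18−9=9.

Dirichlet(1, 10, 3, 6, 9)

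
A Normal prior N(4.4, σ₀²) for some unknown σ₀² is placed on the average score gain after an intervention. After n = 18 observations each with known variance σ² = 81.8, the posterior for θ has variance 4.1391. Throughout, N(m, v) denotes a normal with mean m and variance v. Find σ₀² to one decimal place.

For the Normal–Normal model with known σ², precisions add: τ_n = τ₀ + n/σ².
So 1/σ₀² = 1/4.1391 − 18/81.8 = 0.241598 − 0.220049 = 0.021549.
Hence σ₀² = 1/0.021549 ≈ 46.4.

σ₀² = 46.4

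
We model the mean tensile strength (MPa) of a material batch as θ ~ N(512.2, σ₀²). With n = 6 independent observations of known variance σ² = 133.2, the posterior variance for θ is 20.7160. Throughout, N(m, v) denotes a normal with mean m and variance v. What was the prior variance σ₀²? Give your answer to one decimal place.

Posterior precision equals prior precision plus data precision: 1/σ_n² = 1/σ₀² + n/σ².
So 1/σ₀² = 1/20.7160 − 6/133.2 = 0.048272 − 0.045045 = 0.003227.
Hence σ₀² = 1/0.003227 ≈ 309.9.

σ₀² = 309.9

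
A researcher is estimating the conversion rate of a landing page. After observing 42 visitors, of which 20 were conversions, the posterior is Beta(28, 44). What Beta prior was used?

Beta is conjugate to the binomial likelihood: posterior = Beta(a+s, b+f).
Subtract the data counts: 28−20=8, 44−22=22.

Beta(8, 22)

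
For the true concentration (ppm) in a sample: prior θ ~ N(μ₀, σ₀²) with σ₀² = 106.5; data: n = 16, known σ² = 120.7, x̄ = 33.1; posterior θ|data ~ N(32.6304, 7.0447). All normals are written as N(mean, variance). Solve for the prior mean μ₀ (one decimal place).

The posterior mean is a precision-weighted average: μ_n = (τ₀μ₀ + τ_data·x̄)/(τ₀+τ_data), with τ₀=1/σ₀² and τ_data=n/σ².
Here τ₀ = 1/106.5 = 0.009390 and τ_data = 16/120.7 = 0.132560, so τ_n = 0.141950.
Rearranging for μ₀: μ₀ = (μ_n·τ_n − τ_data·x̄)/τ₀ = (32.6304·0.141950 − 0.132560·33.1) / 0.009390 = 0.244149/0.009390 ≈ 26.0.

μ₀ = 26.0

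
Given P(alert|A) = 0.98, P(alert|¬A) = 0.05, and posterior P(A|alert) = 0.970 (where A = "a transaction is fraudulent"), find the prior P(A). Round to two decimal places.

P(A) = 0.62

Bayes' rule in odds form gives O(A|E) = O(A)·[P(E|A)/P(E|¬A)], hence O(A) = O(A|E)/LR.
Posterior odds = 0.970/(1−0.970) = 32.3333. LR = 0.98/0.05 = 19.6000.
Prior odds = 32.3333/19.6000 = 1.6497, so P(A) = 1.6497/(1+1.6497) ≈ 0.62.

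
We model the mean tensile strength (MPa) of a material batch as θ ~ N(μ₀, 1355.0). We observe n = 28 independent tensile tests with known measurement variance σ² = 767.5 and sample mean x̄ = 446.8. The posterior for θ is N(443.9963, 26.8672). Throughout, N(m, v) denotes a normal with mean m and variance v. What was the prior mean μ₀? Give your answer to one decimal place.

With known observation variance, the Normal–Normal posterior has precision τ_n = τ₀ + n/σ² and mean μ_n = (τ₀μ₀ + (n/σ²)x̄)/τ_n.
Here τ₀ = 1/1355.0 = 0.000738 and τ_data = 28/767.5 = 0.036482, so τ_n = 0.037220.
Rearranging for μ₀: μ₀ = (μ_n·τ_n − τ_data·x̄)/τ₀ = (443.9963·0.037220 − 0.036482·446.8) / 0.000738 = 0.225385/0.000738 ≈ 305.4.

μ₀ = 305.4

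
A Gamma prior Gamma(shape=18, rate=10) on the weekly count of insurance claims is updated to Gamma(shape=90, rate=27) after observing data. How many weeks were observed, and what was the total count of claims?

A Gamma(α, β) prior (rate parametrization) on a Poisson rate with n observations summing to S gives posterior Gamma(α+S, β+n).
Matching: Σxᵢ = 90 − 18 = 72 and n = 27 − 10 = 17.

n = 17 weeks with total 72 claims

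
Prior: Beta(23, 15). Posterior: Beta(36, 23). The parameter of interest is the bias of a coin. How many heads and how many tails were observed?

A Beta(α, β) prior with s successes and f failures in binomial data gives a Beta(α+s, β+f) posterior.
Match parameters: s=36−23=13, f=23−15=8.

13 heads and 8 tails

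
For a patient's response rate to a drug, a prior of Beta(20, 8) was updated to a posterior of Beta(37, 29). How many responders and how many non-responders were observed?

17 responders and 21 non-responders

Beta is conjugate to the binomial likelihood: posterior = Beta(α+s, β+f).
Match parameters: s=37−20=17, f=29−8=21.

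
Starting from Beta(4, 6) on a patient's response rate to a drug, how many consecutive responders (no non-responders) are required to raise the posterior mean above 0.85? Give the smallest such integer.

After k responders and 0 non-responders the posterior is Beta(4+k, 6), with mean (4+k)/(4+6+k).
Set (4+k)/(10+k) > 0.85 and solve: k > (0.85·10 − 4)/(1 − 0.85) = 30.000.
The smallest integer exceeding 30.000 is 31, and checking k=31: (35)/(41) = 0.8537 > 0.85.

k = 31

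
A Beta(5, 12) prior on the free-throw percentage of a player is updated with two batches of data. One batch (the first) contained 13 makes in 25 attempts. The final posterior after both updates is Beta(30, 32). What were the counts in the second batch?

12 makes and 8 misses

Sequential conjugate updates are equivalent to a single update on the pooled data, so total successes = posterior α − prior α and total failures = posterior β − prior β.
Total across both batches: 30−5=25 makes, 32−12=20 misses.
Subtract the first batch: 25−13=12 makes and 20−12=8 misses.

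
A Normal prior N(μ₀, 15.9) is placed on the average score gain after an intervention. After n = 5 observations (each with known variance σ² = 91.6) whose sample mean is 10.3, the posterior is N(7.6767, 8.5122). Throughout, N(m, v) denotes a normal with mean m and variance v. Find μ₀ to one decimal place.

The posterior mean is a precision-weighted average: μ_n = (τ₀μ₀ + τ_data·x̄)/(τ₀+τ_data), with τ₀=1/σ₀² and τ_data=n/σ².
Here τ₀ = 1/15.9 = 0.062893 and τ_data = 5/91.6 = 0.054585, so τ_n = 0.117478.
Rearranging for μ₀: μ₀ = (μ_n·τ_n − τ_data·x̄)/τ₀ = (7.6767·0.117478 − 0.054585·10.3) / 0.062893 = 0.339618/0.062893 ≈ 5.4.

μ₀ = 5.4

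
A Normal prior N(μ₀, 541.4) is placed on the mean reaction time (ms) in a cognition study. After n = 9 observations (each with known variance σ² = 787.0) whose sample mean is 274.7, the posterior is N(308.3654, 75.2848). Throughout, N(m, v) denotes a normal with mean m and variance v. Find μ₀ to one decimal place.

μ₀ = 516.8

With known observation variance, the Normal–Normal posterior has precision τ_n = τ₀ + n/σ² and mean μ_n = (τ₀μ₀ + (n/σ²)x̄)/τ_n.
Here τ₀ = 1/541.4 = 0.001847 and τ_data = 9/787.0 = 0.011436, so τ_n = 0.013283.
Rearranging for μ₀: μ₀ = (μ_n·τ_n − τ_data·x̄)/τ₀ = (308.3654·0.013283 − 0.011436·274.7) / 0.001847 = 0.954548/0.001847 ≈ 516.8.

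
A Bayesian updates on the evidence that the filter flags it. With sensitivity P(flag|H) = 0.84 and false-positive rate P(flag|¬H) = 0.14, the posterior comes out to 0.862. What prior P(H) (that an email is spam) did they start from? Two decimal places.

In odds form, posterior odds = prior odds × likelihood ratio, so prior odds = posterior odds ÷ LR.
Posterior odds = 0.862/(1−0.862) = 6.2464. LR = 0.84/0.14 = 6.0000.
Prior odds = 6.2464/6.0000 = 1.0411, so P(H) = 1.0411/(1+1.0411) ≈ 0.51.

P(H) = 0.51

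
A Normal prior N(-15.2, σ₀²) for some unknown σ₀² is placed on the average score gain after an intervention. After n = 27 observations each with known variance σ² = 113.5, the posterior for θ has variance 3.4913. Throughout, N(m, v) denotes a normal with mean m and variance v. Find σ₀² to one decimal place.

For the Normal–Normal model with known σ², precisions add: τ_n = τ₀ + n/σ².
So 1/σ₀² = 1/3.4913 − 27/113.5 = 0.286426 − 0.237885 = 0.048541.
Hence σ₀² = 1/0.048541 ≈ 20.6.

σ₀² = 20.6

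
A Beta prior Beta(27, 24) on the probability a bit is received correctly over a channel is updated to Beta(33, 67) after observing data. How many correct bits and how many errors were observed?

A Beta(a, b) prior with s successes and f failures in binomial data gives a Beta(a+s, b+f) posterior.
So s = 33 − 27 = 6 and f = 67 − 24 = 43.

6 correct bits and 43 errors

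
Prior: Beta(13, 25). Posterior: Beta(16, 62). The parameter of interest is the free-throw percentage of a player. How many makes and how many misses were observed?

A Beta(α, β) prior with s successes and f failures in binomial data gives a Beta(α+s, β+f) posterior.
So s = 16 − 13 = 3 and f = 62 − 25 = 37.

3 makes and 37 misses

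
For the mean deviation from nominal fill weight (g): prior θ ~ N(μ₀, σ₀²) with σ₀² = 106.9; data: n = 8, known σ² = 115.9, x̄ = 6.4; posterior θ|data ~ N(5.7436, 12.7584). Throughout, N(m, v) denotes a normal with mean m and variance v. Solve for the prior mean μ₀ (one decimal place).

With known observation variance, the Normal–Normal posterior has precision τ_n = τ₀ + n/σ² and mean μ_n = (τ₀μ₀ + (n/σ²)x̄)/τ_n.
Here τ₀ = 1/106.9 = 0.009355 and τ_data = 8/115.9 = 0.069025, so τ_n = 0.078380.
Rearranging for μ₀: μ₀ = (μ_n·τ_n − τ_data·x̄)/τ₀ = (5.7436·0.078380 − 0.069025·6.4) / 0.009355 = 0.008423/0.009355 ≈ 0.9.

μ₀ = 0.9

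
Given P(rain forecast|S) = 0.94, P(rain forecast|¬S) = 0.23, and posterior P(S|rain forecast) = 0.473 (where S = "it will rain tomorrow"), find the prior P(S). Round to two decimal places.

Bayes' rule in odds form gives O(S|E) = O(S)·[P(E|S)/P(E|¬S)], hence O(S) = O(S|E)/LR.
Posterior odds = 0.473/(1−0.473) = 0.8975. LR = 0.94/0.23 = 4.0870.
Prior odds = 0.8975/4.0870 = 0.2196, so P(S) = 0.2196/(1+0.2196) ≈ 0.18.

P(S) = 0.18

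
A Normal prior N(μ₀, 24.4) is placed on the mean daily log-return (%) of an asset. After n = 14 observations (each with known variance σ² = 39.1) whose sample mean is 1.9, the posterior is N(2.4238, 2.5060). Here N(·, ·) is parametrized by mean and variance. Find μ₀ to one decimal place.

With known observation variance, the Normal–Normal posterior has precision τ_n = τ₀ + n/σ² and mean μ_n = (τ₀μ₀ + (n/σ²)x̄)/τ_n.
Here τ₀ = 1/24.4 = 0.040984 and τ_data = 14/39.1 = 0.358056, so τ_n = 0.399040.
Rearranging for μ₀: μ₀ = (μ_n·τ_n − τ_data·x̄)/τ₀ = (2.4238·0.399040 − 0.358056·1.9) / 0.040984 = 0.286887/0.040984 ≈ 7.0.

μ₀ = 7.0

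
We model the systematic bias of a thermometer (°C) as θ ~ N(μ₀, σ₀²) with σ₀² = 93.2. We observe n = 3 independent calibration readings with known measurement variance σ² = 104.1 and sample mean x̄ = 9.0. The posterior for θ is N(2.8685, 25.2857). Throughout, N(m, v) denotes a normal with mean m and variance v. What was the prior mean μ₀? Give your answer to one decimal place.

With known observation variance, the Normal–Normal posterior has precision τ_n = τ₀ + n/σ² and mean μ_n = (τ₀μ₀ + (n/σ²)x̄)/τ_n.
Here τ₀ = 1/93.2 = 0.010730 and τ_data = 3/104.1 = 0.028818, so τ_n = 0.039548.
Rearranging for μ₀: μ₀ = (μ_n·τ_n − τ_data·x̄)/τ₀ = (2.8685·0.039548 − 0.028818·9.0) / 0.010730 = -0.145919/0.010730 ≈ -13.6.

μ₀ = -13.6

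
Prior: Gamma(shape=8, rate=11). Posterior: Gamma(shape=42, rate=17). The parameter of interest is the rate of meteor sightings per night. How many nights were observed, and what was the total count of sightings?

n = 6 nights with total 34 sightings

A Gamma(α, β) prior (rate parametrization) on a Poisson rate with n observations summing to S gives posterior Gamma(α+S, β+n).
Matching: Σxᵢ = 42 − 8 = 34 and n = 17 − 11 = 6.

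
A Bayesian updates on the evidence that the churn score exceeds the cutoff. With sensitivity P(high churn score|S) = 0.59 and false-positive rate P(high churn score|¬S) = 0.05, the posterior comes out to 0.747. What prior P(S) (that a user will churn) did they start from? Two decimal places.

Bayes' rule in odds form gives O(S|E) = O(S)·[P(E|S)/P(E|¬S)], hence O(S) = O(S|E)/LR.
Posterior odds = 0.747/(1−0.747) = 2.9526. LR = 0.59/0.05 = 11.8000.
Prior odds = 2.9526/11.8000 = 0.2502, so P(S) = 0.2502/(1+0.2502) ≈ 0.20.

P(S) = 0.20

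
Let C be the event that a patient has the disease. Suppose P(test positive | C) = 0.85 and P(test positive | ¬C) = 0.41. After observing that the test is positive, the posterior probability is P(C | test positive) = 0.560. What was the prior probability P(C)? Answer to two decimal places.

P(C) = 0.38

Bayes' rule in odds form gives O(C|E) = O(C)·[P(E|C)/P(E|¬C)], hence O(C) = O(C|E)/LR.
Posterior odds = 0.560/(1−0.560) = 1.2727. LR = 0.85/0.41 = 2.0732.
Prior odds = 1.2727/2.0732 = 0.6139, so P(C) = 0.6139/(1+0.6139) ≈ 0.38.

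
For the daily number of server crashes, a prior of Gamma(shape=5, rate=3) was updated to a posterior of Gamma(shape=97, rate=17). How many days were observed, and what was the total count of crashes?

n = 14 days with total 92 crashes

A Gamma(α, β) prior (rate parametrization) on a Poisson rate with n observations summing to S gives posterior Gamma(α+S, β+n).
Matching: Σxᵢ = 97 − 5 = 92 and n = 17 − 3 = 14.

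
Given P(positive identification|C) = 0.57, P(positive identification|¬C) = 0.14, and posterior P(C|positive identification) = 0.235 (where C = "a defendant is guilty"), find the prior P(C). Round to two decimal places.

In odds form, posterior odds = prior odds × likelihood ratio, so prior odds = posterior odds ÷ LR.
Posterior odds = 0.235/(1−0.235) = 0.3072. LR = 0.57/0.14 = 4.0714.
Prior odds = 0.3072/4.0714 = 0.0755, so P(C) = 0.0755/(1+0.0755) ≈ 0.07.

P(C) = 0.07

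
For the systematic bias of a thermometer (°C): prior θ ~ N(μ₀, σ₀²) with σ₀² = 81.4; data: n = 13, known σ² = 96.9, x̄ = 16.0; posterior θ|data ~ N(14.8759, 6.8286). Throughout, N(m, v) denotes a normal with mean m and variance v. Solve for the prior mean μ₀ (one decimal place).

The posterior mean is a precision-weighted average: μ_n = (τ₀μ₀ + τ_data·x̄)/(τ₀+τ_data), with τ₀=1/σ₀² and τ_data=n/σ².
Here τ₀ = 1/81.4 = 0.012285 and τ_data = 13/96.9 = 0.134159, so τ_n = 0.146444.
Rearranging for μ₀: μ₀ = (μ_n·τ_n − τ_data·x̄)/τ₀ = (14.8759·0.146444 − 0.134159·16.0) / 0.012285 = 0.031942/0.012285 ≈ 2.6.

μ₀ = 2.6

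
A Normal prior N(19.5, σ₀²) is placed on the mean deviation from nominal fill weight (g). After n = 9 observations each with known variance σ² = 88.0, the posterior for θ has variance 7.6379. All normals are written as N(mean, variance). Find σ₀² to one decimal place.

σ₀² = 34.9

For the Normal–Normal model with known σ², precisions add: τ_n = τ₀ + n/σ².
So 1/σ₀² = 1/7.6379 − 9/88.0 = 0.130926 − 0.102273 = 0.028653.
Hence σ₀² = 1/0.028653 ≈ 34.9.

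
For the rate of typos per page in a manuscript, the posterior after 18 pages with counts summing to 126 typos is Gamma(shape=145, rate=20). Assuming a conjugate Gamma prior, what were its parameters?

A Gamma(α, β) prior (rate parametrization) on a Poisson rate with n observations summing to S gives posterior Gamma(α+S, β+n).
So α = 145 − 126 = 19 and β = 20 − 18 = 2.

Gamma(shape=19, rate=2)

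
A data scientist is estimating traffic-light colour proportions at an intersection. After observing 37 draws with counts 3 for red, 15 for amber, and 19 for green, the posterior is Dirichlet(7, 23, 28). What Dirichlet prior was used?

Dirichlet(4, 8, 9)

For a Dirichlet(α) prior with multinomial counts c, the posterior is Dirichlet(α + c) componentwise.
Subtract each count from the matching posterior parameter: 7−3=4, 23−15=8, 28−19=9.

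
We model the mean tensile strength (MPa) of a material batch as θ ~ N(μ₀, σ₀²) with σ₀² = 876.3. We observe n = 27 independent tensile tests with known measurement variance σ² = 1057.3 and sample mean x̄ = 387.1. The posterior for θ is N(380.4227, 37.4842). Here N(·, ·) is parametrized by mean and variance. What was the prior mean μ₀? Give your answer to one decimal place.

The posterior mean is a precision-weighted average: μ_n = (τ₀μ₀ + τ_data·x̄)/(τ₀+τ_data), with τ₀=1/σ₀² and τ_data=n/σ².
Here τ₀ = 1/876.3 = 0.001141 and τ_data = 27/1057.3 = 0.025537, so τ_n = 0.026678.
Rearranging for μ₀: μ₀ = (μ_n·τ_n − τ_data·x̄)/τ₀ = (380.4227·0.026678 − 0.025537·387.1) / 0.001141 = 0.263544/0.001141 ≈ 231.0.

μ₀ = 231.0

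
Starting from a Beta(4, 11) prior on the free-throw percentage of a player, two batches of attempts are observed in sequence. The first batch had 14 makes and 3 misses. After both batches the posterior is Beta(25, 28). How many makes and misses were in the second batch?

Because Beta–binomial updating is additive in the counts, the combined data contributed (α_post−α_prior, β_post−β_prior) successes and failures.
Total across both batches: 25−4=21 makes, 28−11=17 misses.
Subtract the first batch: 21−14=7 makes and 17−3=14 misses.

7 makes and 14 misses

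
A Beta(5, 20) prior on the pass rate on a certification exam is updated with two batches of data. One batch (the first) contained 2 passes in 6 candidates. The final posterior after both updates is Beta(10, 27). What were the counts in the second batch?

3 passes and 3 failures

Because Beta–binomial updating is additive in the counts, the combined data contributed (α_post−α_prior, β_post−β_prior) successes and failures.
Total across both batches: 10−5=5 passes, 27−20=7 failures.
Subtract the first batch: 5−2=3 passes and 7−4=3 failures.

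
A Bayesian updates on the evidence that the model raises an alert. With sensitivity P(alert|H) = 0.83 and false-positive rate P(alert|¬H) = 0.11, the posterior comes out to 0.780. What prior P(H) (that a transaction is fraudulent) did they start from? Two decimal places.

In odds form, posterior odds = prior odds × likelihood ratio, so prior odds = posterior odds ÷ LR.
Posterior odds = 0.780/(1−0.780) = 3.5455. LR = 0.83/0.11 = 7.5455.
Prior odds = 3.5455/7.5455 = 0.4699, so P(H) = 0.4699/(1+0.4699) ≈ 0.32.

P(H) = 0.32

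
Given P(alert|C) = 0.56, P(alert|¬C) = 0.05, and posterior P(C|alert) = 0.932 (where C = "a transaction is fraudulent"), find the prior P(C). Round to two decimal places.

Bayes' rule in odds form gives O(C|E) = O(C)·[P(E|C)/P(E|¬C)], hence O(C) = O(C|E)/LR.
Posterior odds = 0.932/(1−0.932) = 13.7059. LR = 0.56/0.05 = 11.2000.
Prior odds = 13.7059/11.2000 = 1.2237, so P(C) = 1.2237/(1+1.2237) ≈ 0.55.

P(C) = 0.55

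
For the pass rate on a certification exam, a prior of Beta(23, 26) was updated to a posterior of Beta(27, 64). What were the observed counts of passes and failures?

4 passes and 38 failures

Beta is conjugate to the binomial likelihood: posterior = Beta(a+s, b+f).
Match parameters: s=27−23=4, f=64−26=38.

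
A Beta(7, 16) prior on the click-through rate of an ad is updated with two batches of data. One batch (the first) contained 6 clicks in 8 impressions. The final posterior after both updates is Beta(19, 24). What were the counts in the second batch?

Because Beta–binomial updating is additive in the counts, the combined data contributed (α_post−α_prior, β_post−β_prior) successes and failures.
Total across both batches: 19−7=12 clicks, 24−16=8 non-clicks.
Subtract the first batch: 12−6=6 clicks and 8−2=6 non-clicks.

6 clicks and 6 non-clicks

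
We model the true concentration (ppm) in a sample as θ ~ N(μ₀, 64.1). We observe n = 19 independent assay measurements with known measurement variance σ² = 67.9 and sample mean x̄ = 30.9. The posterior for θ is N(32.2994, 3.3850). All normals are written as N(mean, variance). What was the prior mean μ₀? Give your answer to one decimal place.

With known observation variance, the Normal–Normal posterior has precision τ_n = τ₀ + n/σ² and mean μ_n = (τ₀μ₀ + (n/σ²)x̄)/τ_n.
Here τ₀ = 1/64.1 = 0.015601 and τ_data = 19/67.9 = 0.279823, so τ_n = 0.295424.
Rearranging for μ₀: μ₀ = (μ_n·τ_n − τ_data·x̄)/τ₀ = (32.2994·0.295424 − 0.279823·30.9) / 0.015601 = 0.895487/0.015601 ≈ 57.4.

μ₀ = 57.4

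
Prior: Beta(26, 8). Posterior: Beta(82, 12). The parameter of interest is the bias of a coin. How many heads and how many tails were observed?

56 heads and 4 tails

Beta is conjugate to the binomial likelihood: posterior = Beta(α+s, β+f).
Match parameters: s=82−26=56, f=12−8=4.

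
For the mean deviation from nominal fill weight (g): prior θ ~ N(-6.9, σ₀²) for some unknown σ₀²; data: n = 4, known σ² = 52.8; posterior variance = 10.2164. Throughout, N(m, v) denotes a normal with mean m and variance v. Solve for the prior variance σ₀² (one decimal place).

Posterior precision equals prior precision plus data precision: 1/σ_n² = 1/σ₀² + n/σ².
So 1/σ₀² = 1/10.2164 − 4/52.8 = 0.097882 − 0.075758 = 0.022124.
Hence σ₀² = 1/0.022124 ≈ 45.2.

σ₀² = 45.2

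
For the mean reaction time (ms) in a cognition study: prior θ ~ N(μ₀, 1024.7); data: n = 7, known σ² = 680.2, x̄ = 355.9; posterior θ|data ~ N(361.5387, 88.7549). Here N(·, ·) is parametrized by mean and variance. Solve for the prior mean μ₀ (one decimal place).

With known observation variance, the Normal–Normal posterior has precision τ_n = τ₀ + n/σ² and mean μ_n = (τ₀μ₀ + (n/σ²)x̄)/τ_n.
Here τ₀ = 1/1024.7 = 0.000976 and τ_data = 7/680.2 = 0.010291, so τ_n = 0.011267.
Rearranging for μ₀: μ₀ = (μ_n·τ_n − τ_data·x̄)/τ₀ = (361.5387·0.011267 − 0.010291·355.9) / 0.000976 = 0.410890/0.000976 ≈ 421.0.

μ₀ = 421.0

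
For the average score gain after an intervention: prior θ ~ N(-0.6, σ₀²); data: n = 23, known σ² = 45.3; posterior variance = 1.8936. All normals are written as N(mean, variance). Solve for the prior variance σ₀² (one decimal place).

σ₀² = 49.1

For the Normal–Normal model with known σ², precisions add: τ_n = τ₀ + n/σ².
So 1/σ₀² = 1/1.8936 − 23/45.3 = 0.528095 − 0.507726 = 0.020369.
Hence σ₀² = 1/0.020369 ≈ 49.1.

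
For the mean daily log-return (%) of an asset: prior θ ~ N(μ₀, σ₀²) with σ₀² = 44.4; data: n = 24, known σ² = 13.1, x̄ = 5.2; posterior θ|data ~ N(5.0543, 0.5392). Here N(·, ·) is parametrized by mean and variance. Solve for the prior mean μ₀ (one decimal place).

μ₀ = -6.8

With known observation variance, the Normal–Normal posterior has precision τ_n = τ₀ + n/σ² and mean μ_n = (τ₀μ₀ + (n/σ²)x̄)/τ_n.
Here τ₀ = 1/44.4 = 0.022523 and τ_data = 24/13.1 = 1.832061, so τ_n = 1.854584.
Rearranging for μ₀: μ₀ = (μ_n·τ_n − τ_data·x̄)/τ₀ = (5.0543·1.854584 − 1.832061·5.2) / 0.022523 = -0.153093/0.022523 ≈ -6.8.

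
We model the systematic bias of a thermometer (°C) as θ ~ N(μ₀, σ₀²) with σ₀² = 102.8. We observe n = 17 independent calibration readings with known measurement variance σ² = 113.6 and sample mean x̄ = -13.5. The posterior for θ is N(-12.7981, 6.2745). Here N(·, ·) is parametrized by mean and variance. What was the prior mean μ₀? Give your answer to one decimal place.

μ₀ = -2.0

The posterior mean is a precision-weighted average: μ_n = (τ₀μ₀ + τ_data·x̄)/(τ₀+τ_data), with τ₀=1/σ₀² and τ_data=n/σ².
Here τ₀ = 1/102.8 = 0.009728 and τ_data = 17/113.6 = 0.149648, so τ_n = 0.159376.
Rearranging for μ₀: μ₀ = (μ_n·τ_n − τ_data·x̄)/τ₀ = (-12.7981·0.159376 − 0.149648·-13.5) / 0.009728 = -0.019462/0.009728 ≈ -2.0.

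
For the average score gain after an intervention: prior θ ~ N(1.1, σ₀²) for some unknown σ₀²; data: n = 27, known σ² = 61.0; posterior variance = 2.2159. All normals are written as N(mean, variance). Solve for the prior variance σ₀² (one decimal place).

σ₀² = 115.5

Posterior precision equals prior precision plus data precision: 1/σ_n² = 1/σ₀² + n/σ².
So 1/σ₀² = 1/2.2159 − 27/61.0 = 0.451284 − 0.442623 = 0.008661.
Hence σ₀² = 1/0.008661 ≈ 115.5.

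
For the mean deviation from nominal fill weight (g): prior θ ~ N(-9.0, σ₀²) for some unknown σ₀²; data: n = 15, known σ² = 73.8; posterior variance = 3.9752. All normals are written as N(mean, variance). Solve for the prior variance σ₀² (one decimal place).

σ₀² = 20.7

For the Normal–Normal model with known σ², precisions add: τ_n = τ₀ + n/σ².
So 1/σ₀² = 1/3.9752 − 15/73.8 = 0.251560 − 0.203252 = 0.048308.
Hence σ₀² = 1/0.048308 ≈ 20.7.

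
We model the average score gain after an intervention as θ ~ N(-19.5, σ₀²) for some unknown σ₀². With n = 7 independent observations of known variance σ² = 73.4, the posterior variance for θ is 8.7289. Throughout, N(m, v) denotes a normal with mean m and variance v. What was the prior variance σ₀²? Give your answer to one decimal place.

For the Normal–Normal model with known σ², precisions add: τ_n = τ₀ + n/σ².
So 1/σ₀² = 1/8.7289 − 7/73.4 = 0.114562 − 0.095368 = 0.019194.
Hence σ₀² = 1/0.019194 ≈ 52.1.

σ₀² = 52.1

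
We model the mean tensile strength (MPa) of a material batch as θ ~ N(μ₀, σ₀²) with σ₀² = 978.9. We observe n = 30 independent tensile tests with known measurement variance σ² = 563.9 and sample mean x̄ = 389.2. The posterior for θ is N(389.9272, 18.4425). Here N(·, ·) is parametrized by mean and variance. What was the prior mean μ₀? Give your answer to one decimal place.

With known observation variance, the Normal–Normal posterior has precision τ_n = τ₀ + n/σ² and mean μ_n = (τ₀μ₀ + (n/σ²)x̄)/τ_n.
Here τ₀ = 1/978.9 = 0.001022 and τ_data = 30/563.9 = 0.053201, so τ_n = 0.054223.
Rearranging for μ₀: μ₀ = (μ_n·τ_n − τ_data·x̄)/τ₀ = (389.9272·0.054223 − 0.053201·389.2) / 0.001022 = 0.437193/0.001022 ≈ 427.8.

μ₀ = 427.8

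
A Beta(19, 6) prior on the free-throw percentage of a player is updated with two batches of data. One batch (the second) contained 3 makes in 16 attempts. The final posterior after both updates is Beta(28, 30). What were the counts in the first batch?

Because Beta–binomial updating is additive in the counts, the combined data contributed (α_post−α_prior, β_post−β_prior) successes and failures.
Total across both batches: 28−19=9 makes, 30−6=24 misses.
Subtract the second batch: 9−3=6 makes and 24−13=11 misses.

6 makes and 11 misses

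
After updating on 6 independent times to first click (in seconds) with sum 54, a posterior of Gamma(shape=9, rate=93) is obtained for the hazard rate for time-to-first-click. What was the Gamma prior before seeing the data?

Gamma–exponential conjugacy: posterior shape = α + n, posterior rate = β + Σtᵢ.
So α = 9 − 6 = 3 and β = 93 − 54 = 39.

Gamma(shape=3, rate=39)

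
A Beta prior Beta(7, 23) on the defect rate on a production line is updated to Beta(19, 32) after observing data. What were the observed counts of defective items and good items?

12 defective items and 9 good items

Beta is conjugate to the binomial likelihood: posterior = Beta(α+s, β+f).
Match parameters: s=19−7=12, f=32−23=9.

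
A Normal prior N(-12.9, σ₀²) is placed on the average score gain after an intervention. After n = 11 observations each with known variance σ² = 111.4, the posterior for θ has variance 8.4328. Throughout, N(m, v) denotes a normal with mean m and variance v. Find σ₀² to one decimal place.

For the Normal–Normal model with known σ², precisions add: τ_n = τ₀ + n/σ².
So 1/σ₀² = 1/8.4328 − 11/111.4 = 0.118585 − 0.098743 = 0.019842.
Hence σ₀² = 1/0.019842 ≈ 50.4.

σ₀² = 50.4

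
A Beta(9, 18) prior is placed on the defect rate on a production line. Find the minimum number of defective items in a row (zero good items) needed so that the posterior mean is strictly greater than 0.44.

After k defective items and 0 good items the posterior is Beta(9+k, 18), with mean (9+k)/(9+18+k).
Set (9+k)/(27+k) > 0.44 and solve: k > (0.44·27 − 9)/(1 − 0.44) = 5.143.
The smallest integer exceeding 5.143 is 6.

k = 6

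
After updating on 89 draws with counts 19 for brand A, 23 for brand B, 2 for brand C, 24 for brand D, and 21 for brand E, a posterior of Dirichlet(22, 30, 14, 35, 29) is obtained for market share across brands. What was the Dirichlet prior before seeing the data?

Dirichlet(3, 7, 12, 11, 8)

For a Dirichlet(α) prior with multinomial counts c, the posterior is Dirichlet(α + c) componentwise.
Subtract each count from the matching posterior parameter: 22−19=3, 30−23=7, 14−2=12, 35−24=11, 29−21=8.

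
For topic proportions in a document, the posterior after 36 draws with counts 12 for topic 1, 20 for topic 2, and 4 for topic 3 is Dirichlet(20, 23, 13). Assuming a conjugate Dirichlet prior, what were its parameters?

For a Dirichlet(α) prior with multinomial counts c, the posterior is Dirichlet(α + c) componentwise.
Subtract each count from the matching posterior parameter: 20−12=8, 23−20=3, 13−4=9.

Dirichlet(8, 3, 9)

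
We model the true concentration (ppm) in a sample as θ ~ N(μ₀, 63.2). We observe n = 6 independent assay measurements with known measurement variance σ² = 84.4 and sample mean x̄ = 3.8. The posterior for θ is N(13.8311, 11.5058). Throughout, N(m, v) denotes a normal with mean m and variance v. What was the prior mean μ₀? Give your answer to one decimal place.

With known observation variance, the Normal–Normal posterior has precision τ_n = τ₀ + n/σ² and mean μ_n = (τ₀μ₀ + (n/σ²)x̄)/τ_n.
Here τ₀ = 1/63.2 = 0.015823 and τ_data = 6/84.4 = 0.071090, so τ_n = 0.086913.
Rearranging for μ₀: μ₀ = (μ_n·τ_n − τ_data·x̄)/τ₀ = (13.8311·0.086913 − 0.071090·3.8) / 0.015823 = 0.931960/0.015823 ≈ 58.9.

μ₀ = 58.9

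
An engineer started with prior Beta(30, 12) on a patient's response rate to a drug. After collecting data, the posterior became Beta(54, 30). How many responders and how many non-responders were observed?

24 responders and 18 non-responders

Beta is conjugate to the binomial likelihood: posterior = Beta(a+s, b+f).
So s = 54 − 30 = 24 and f = 30 − 12 = 18.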